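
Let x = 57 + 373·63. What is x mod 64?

373·63 = 23499.
23499 = 367·64 + 11, so 23499 mod 64 = 11.
(57 + 11) mod 64 = 4.

4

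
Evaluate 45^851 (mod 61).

36

Successive squares of 45 mod 61: 45^1≡45, 45^2≡12, 45^4≡22, 45^8≡57, 45^16≡16, 45^32≡12, 45^64≡22, 45^128≡57, 45^256≡16, 45^512≡12.
851 = 1 + 2 + 16 + 64 + 256 + 512, so 45^851 ≡ 45·12·16·22·16·12 ≡ 36 (mod 61).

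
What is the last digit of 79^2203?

Powers of 9 mod 10 repeat with period 2: 9, 1.
2203 mod 2 = 1, so the last digit matches 9^1 = 9.

9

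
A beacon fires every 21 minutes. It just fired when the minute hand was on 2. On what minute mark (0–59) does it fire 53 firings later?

53·21 = 1113.
Dividing 1113 by 60 gives quotient 18 and remainder 33.
(2 + 33) mod 60 = 35.

35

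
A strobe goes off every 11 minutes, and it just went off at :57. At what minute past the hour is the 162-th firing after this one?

39

162·11 = 1782.
1782 mod 60 = 42 (since 29·60 = 1740).
(57 + 42) mod 60 = 39.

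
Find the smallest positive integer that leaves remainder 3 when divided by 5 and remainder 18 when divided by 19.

x ≡ 3 (mod 5) gives x ∈ {3, 8, 13, 18}.
The first of these with x mod 19 = 18 is 18.

18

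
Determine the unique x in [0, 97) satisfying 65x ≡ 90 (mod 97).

65⁻¹ ≡ 3 (mod 97) because 65·3 = 195 = 2·97 + 1.
Multiplying both sides by 3: x ≡ 3·90 = 270 ≡ 76 (mod 97).

76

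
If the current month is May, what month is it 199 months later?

December

199 = 16·12 + 7, so 199 mod 12 = 7.
May + 7 months → December.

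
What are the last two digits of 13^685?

Square-and-reduce mod 100: 13^1≡13, 13^2≡69, 13^4≡61, 13^8≡21, 13^16≡41, 13^32≡81, 13^64≡61, 13^128≡21, 13^256≡41, 13^512≡81.
685 = 1 + 4 + 8 + 32 + 128 + 512, so 13^685 ≡ 13·61·21·81·21·81 ≡ 93 (mod 100).

93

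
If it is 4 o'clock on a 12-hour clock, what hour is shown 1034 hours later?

1034 = 86·12 + 2, so 1034 mod 12 = 2.
4 + 2 → 6 on a 12-hour dial.

6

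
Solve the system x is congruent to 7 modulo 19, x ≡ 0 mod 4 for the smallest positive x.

64

x ≡ 0 (mod 4) gives x ∈ {0, 4, 8, 12, 16, 20, 24, 28, …}.
The first of these with x mod 19 = 7 is 64.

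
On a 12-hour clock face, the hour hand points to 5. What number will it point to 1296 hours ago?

1296 mod 12 = 0 (since 108·12 = 1296).
5 − 0 → 5 on a 12-hour dial.

5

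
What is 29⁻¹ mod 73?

73 = 2·29 + 15
29 = 1·15 + 14
15 = 1·14 + 1
14 = 14·1 + 0
Back-substituting gives 29·68 ≡ 1 (mod 73).

68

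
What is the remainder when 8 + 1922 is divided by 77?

5

1922 = 24·77 + 74, so 1922 mod 77 = 74.
(8 + 74) mod 77 = 5.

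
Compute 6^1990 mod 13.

Successive squares of 6 mod 13: 6^1≡6, 6^2≡10, 6^4≡9, 6^8≡3, 6^16≡9, 6^32≡3, 6^64≡9, 6^128≡3, 6^256≡9, 6^512≡3, 6^1024≡9.
1990 = 2 + 4 + 64 + 128 + 256 + 512 + 1024, so 6^1990 ≡ 10·9·9·3·9·3·9 ≡ 4 (mod 13).

4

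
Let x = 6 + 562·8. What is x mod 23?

562·8 = 4496.
4496 = 195·23 + 11, so 4496 mod 23 = 11.
(6 + 11) mod 23 = 17.

17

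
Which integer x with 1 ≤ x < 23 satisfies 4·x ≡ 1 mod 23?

23 = 5·4 + 3
4 = 1·3 + 1
3 = 3·1 + 0
Back-substituting gives 4·6 ≡ 1 (mod 23).

6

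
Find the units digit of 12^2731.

The units digit of 12^n cycles with period 4: 2, 4, 8, 6, …
2731 mod 4 = 3, so the last digit matches 2^3 = 8.

8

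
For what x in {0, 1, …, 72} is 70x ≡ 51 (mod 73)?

56

The inverse of 70 mod 73 is 24 (since 70·24 = 1680 ≡ 1).
So x ≡ 24·51 = 1224 ≡ 56 (mod 73).
Check: 70·56 = 3920 = 53·73 + 51.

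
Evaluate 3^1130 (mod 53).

43

Successive squares of 3 mod 53: 3^1≡3, 3^2≡9, 3^4≡28, 3^8≡42, 3^16≡15, 3^32≡13, 3^64≡10, 3^128≡47, 3^256≡36, 3^512≡24, 3^1024≡46.
1130 = 2 + 8 + 32 + 64 + 1024, so 3^1130 ≡ 9·42·13·10·46 ≡ 43 (mod 53).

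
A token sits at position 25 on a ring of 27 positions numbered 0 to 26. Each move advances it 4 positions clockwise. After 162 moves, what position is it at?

162·4 = 648.
648 = 24·27 + 0, so 648 mod 27 = 0.
(25 + 0) mod 27 = 25.

25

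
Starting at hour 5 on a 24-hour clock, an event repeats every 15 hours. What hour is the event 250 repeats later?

250·15 = 3750.
3750 mod 24 = 6 (since 156·24 = 3744).
(5 + 6) mod 24 = 11.

11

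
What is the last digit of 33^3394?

9

Last digits of 3^n: 3, 9, 7, 1 (period 4).
3394 mod 4 = 2, so the last digit matches 3^2 = 9.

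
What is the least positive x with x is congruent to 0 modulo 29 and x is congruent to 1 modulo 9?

Since 9·13 ≡ 1 (mod 29), take x = 1 + 9·((0−1)·13 mod 29) = 1 + 9·16 = 145.
Check: 145 mod 29 = 0, 145 mod 9 = 1.

145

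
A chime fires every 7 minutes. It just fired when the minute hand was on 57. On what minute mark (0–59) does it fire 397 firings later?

397·7 = 2779.
2779 mod 60 = 19 (since 46·60 = 2760).
(57 + 19) mod 60 = 16.

16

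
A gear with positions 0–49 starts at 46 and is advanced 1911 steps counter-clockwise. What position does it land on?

1911 − 38·50 = 11, so 1911 ≡ 11 (mod 50).
(46 − 11) mod 50 = 35.

35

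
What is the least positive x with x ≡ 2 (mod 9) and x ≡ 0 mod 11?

11

x ≡ 2 (mod 9) gives x ∈ {2, 11}.
The first of these with x mod 11 = 0 is 11.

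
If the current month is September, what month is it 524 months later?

524 = 43·12 + 8, so 524 mod 12 = 8.
September + 8 months → May.

May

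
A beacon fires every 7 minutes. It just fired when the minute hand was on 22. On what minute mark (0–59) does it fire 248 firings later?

248·7 = 1736.
1736 mod 60 = 56 (since 28·60 = 1680).
(22 + 56) mod 60 = 18.

18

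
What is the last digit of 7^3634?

9

Last digits of 7^n: 7, 9, 3, 1 (period 4).
3634 mod 4 = 2, so the last digit matches 7^2 = 9.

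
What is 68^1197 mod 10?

Powers of 8 mod 10 repeat with period 4: 8, 4, 2, 6.
1197 mod 4 = 1, so the last digit matches 8^1 = 8.

8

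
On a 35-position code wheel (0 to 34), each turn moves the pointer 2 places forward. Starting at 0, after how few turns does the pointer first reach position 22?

2⁻¹ ≡ 18 (mod 35) because 2·18 = 36 = 1·35 + 1.
So x ≡ 18·22 = 396 ≡ 11 (mod 35).
Check: 2·11 = 22 = 0·35 + 22.

11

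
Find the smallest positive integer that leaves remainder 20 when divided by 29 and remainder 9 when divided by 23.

Since 23·24 ≡ 1 (mod 29), take x = 9 + 23·((20−9)·24 mod 29) = 9 + 23·3 = 78.
Check: 78 mod 29 = 20, 78 mod 23 = 9.

78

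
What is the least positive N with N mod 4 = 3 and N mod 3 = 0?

x ≡ 0 (mod 3) gives x ∈ {0, 3}.
The first of these with x mod 4 = 3 is 3.

3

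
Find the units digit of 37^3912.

1

The units digit of 37^n cycles with period 4: 7, 9, 3, 1, …
3912 leaves remainder 0 on division by 4, so 37^3912 ends in 1.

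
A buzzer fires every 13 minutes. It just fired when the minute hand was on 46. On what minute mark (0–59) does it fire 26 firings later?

24

26·13 = 338.
338 mod 60 = 38 (since 5·60 = 300).
(46 + 38) mod 60 = 24.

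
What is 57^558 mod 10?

The units digit of 57^n cycles with period 4: 7, 9, 3, 1, …
558 leaves remainder 2 on division by 4, so 57^558 ends in 9.

9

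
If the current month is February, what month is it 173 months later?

July

Dividing 173 by 12 gives quotient 14 and remainder 5.
February + 5 months → July.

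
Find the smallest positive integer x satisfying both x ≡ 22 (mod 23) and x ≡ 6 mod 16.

22

x ≡ 6 (mod 16) gives x ∈ {6, 22}.
The first of these with x mod 23 = 22 is 22.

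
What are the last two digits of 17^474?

29

By repeated squaring mod 100: 17^1≡17, 17^2≡89, 17^4≡21, 17^8≡41, 17^16≡81, 17^32≡61, 17^64≡21, 17^128≡41, 17^256≡81.
Since 474 = 2 + 8 + 16 + 64 + 128 + 256 in binary, 17^474 ≡ 89·41·81·21·41·81 ≡ 29 (mod 100).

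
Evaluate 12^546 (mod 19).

By repeated squaring mod 19: 12^1≡12, 12^2≡11, 12^4≡7, 12^8≡11, 12^16≡7, 12^32≡11, 12^64≡7, 12^128≡11, 12^256≡7, 12^512≡11.
546 = 2 + 32 + 512, so 12^546 ≡ 11·11·11 ≡ 1 (mod 19).

1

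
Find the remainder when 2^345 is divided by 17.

By repeated squaring mod 17: 2^1≡2, 2^2≡4, 2^4≡16, 2^8≡1, 2^16≡1, 2^32≡1, 2^64≡1, 2^128≡1, 2^256≡1.
Since 345 = 1 + 8 + 16 + 64 + 256 in binary, 2^345 ≡ 2·1·1·1·1 ≡ 2 (mod 17).

2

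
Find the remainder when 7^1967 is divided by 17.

5

Successive squares of 7 mod 17: 7^1≡7, 7^2≡15, 7^4≡4, 7^8≡16, 7^16≡1, 7^32≡1, 7^64≡1, 7^128≡1, 7^256≡1, 7^512≡1, 7^1024≡1.
Since 1967 = 1 + 2 + 4 + 8 + 32 + 128 + 256 + 512 + 1024 in binary, 7^1967 ≡ 7·15·4·16·1·1·1·1·1 ≡ 5 (mod 17).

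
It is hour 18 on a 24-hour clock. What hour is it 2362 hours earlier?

8

2362 − 98·24 = 10, so 2362 ≡ 10 (mod 24).
(18 − 10) mod 24 = 8.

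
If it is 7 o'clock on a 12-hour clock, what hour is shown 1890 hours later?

1

1890 = 157·12 + 6, so 1890 mod 12 = 6.
7 + 6 → 1 on a 12-hour dial.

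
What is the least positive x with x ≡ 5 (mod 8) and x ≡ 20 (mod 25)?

45

x ≡ 5 (mod 8) gives x ∈ {5, 13, 21, 29, 37, 45}.
The first of these with x mod 25 = 20 is 45.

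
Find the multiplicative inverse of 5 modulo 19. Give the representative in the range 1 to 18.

5·4 = 20 = 1·19 + 1, so 5⁻¹ ≡ 4 (mod 19).

4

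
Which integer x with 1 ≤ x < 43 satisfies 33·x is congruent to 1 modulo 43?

30

43 = 1·33 + 10
33 = 3·10 + 3
10 = 3·3 + 1
3 = 3·1 + 0
Back-substituting gives 33·30 ≡ 1 (mod 43).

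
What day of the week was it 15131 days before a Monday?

Thursday

Dividing 15131 by 7 gives quotient 2161 and remainder 4.
Monday − 4 days → Thursday.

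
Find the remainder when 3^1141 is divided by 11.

3

Square-and-reduce mod 11: 3^1≡3, 3^2≡9, 3^4≡4, 3^8≡5, 3^16≡3, 3^32≡9, 3^64≡4, 3^128≡5, 3^256≡3, 3^512≡9, 3^1024≡4.
1141 = 1 + 4 + 16 + 32 + 64 + 1024, so 3^1141 ≡ 3·4·3·9·4·4 ≡ 3 (mod 11).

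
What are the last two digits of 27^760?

01

Square-and-reduce mod 100: 27^1≡27, 27^2≡29, 27^4≡41, 27^8≡81, 27^16≡61, 27^32≡21, 27^64≡41, 27^128≡81, 27^256≡61, 27^512≡21.
Since 760 = 8 + 16 + 32 + 64 + 128 + 512 in binary, 27^760 ≡ 81·61·21·41·81·21 ≡ 1 (mod 100).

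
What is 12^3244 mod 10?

6

Powers of 2 mod 10 repeat with period 4: 2, 4, 8, 6.
3244 leaves remainder 0 on division by 4, so 12^3244 ends in 6.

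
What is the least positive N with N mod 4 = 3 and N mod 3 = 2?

Since 3·3 ≡ 1 (mod 4), take x = 2 + 3·((3−2)·3 mod 4) = 2 + 3·3 = 11.
Check: 11 mod 4 = 3, 11 mod 3 = 2.

11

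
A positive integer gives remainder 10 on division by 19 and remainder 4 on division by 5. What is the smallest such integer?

29

x ≡ 4 (mod 5) gives x ∈ {4, 9, 14, 19, 24, 29}.
The first of these with x mod 19 = 10 is 29.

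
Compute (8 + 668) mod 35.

11

668 − 19·35 = 3, so 668 ≡ 3 (mod 35).
(8 + 3) mod 35 = 11.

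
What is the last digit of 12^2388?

6

The units digit of 12^n cycles with period 4: 2, 4, 8, 6, …
2388 mod 4 = 0, so the last digit matches 2^4 = 6.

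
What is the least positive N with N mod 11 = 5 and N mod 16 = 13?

93

x ≡ 5 (mod 11) gives x ∈ {5, 16, 27, 38, 49, 60, 71, 82, …}.
The first of these with x mod 16 = 13 is 93.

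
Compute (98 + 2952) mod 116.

2952 = 25·116 + 52, so 2952 mod 116 = 52.
(98 + 52) mod 116 = 34.

34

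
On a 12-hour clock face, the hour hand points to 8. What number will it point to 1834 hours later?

Dividing 1834 by 12 gives quotient 152 and remainder 10.
8 + 10 → 6 on a 12-hour dial.

6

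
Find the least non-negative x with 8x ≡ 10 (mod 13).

11

8⁻¹ ≡ 5 (mod 13) because 8·5 = 40 = 3·13 + 1.
So x ≡ 5·10 = 50 ≡ 11 (mod 13).
Check: 8·11 = 88 = 6·13 + 10.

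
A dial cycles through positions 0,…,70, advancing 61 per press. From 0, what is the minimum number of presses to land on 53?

16

The inverse of 61 mod 71 is 7 (since 61·7 = 427 ≡ 1).
So x ≡ 7·53 = 371 ≡ 16 (mod 71).
Check: 61·16 = 976 = 13·71 + 53.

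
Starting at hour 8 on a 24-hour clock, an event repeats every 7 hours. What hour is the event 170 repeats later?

170·7 = 1190.
Dividing 1190 by 24 gives quotient 49 and remainder 14.
(8 + 14) mod 24 = 22.

22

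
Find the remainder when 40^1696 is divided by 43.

23

Successive squares of 40 mod 43: 40^1≡40, 40^2≡9, 40^4≡38, 40^8≡25, 40^16≡23, 40^32≡13, 40^64≡40, 40^128≡9, 40^256≡38, 40^512≡25, 40^1024≡23.
1696 = 32 + 128 + 512 + 1024, so 40^1696 ≡ 13·9·25·23 ≡ 23 (mod 43).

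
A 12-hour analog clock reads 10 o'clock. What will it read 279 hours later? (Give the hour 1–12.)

1

279 = 23·12 + 3, so 279 mod 12 = 3.
10 + 3 → 1 on a 12-hour dial.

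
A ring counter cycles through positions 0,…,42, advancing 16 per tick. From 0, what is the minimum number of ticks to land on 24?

23

The inverse of 16 mod 43 is 35 (since 16·35 = 560 ≡ 1).
Multiplying both sides by 35: x ≡ 35·24 = 840 ≡ 23 (mod 43).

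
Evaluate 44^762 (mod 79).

Square-and-reduce mod 79: 44^1≡44, 44^2≡40, 44^4≡20, 44^8≡5, 44^16≡25, 44^32≡72, 44^64≡49, 44^128≡31, 44^256≡13, 44^512≡11.
Since 762 = 2 + 8 + 16 + 32 + 64 + 128 + 512 in binary, 44^762 ≡ 40·5·25·72·49·31·11 ≡ 38 (mod 79).

38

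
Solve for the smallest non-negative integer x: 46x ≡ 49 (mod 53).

46⁻¹ ≡ 15 (mod 53) because 46·15 = 690 = 13·53 + 1.
So x ≡ 15·49 = 735 ≡ 46 (mod 53).
Check: 46·46 = 2116 = 39·53 + 49.

46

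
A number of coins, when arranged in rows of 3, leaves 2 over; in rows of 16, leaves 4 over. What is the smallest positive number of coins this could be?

20

x ≡ 2 (mod 3) gives x ∈ {2, 5, 8, 11, 14, 17, 20}.
The first of these with x mod 16 = 4 is 20.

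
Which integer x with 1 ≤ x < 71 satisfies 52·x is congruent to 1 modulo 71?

52·56 = 2912 = 41·71 + 1, so 52⁻¹ ≡ 56 (mod 71).

56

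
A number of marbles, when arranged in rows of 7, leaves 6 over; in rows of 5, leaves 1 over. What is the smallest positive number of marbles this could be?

6

x ≡ 1 (mod 5) gives x ∈ {1, 6}.
The first of these with x mod 7 = 6 is 6.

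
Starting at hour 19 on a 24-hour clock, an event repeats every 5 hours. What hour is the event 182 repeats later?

17

182·5 = 910.
910 mod 24 = 22 (since 37·24 = 888).
(19 + 22) mod 24 = 17.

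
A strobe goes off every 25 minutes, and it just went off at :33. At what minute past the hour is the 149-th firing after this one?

149·25 = 3725.
3725 mod 60 = 5 (since 62·60 = 3720).
(33 + 5) mod 60 = 38.

38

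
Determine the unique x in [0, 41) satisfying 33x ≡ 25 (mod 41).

2

33⁻¹ ≡ 5 (mod 41) because 33·5 = 165 = 4·41 + 1.
Multiplying both sides by 5: x ≡ 5·25 = 125 ≡ 2 (mod 41).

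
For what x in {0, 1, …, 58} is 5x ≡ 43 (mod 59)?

44

The inverse of 5 mod 59 is 12 (since 5·12 = 60 ≡ 1).
So x ≡ 12·43 = 516 ≡ 44 (mod 59).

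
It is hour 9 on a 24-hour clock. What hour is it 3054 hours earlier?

Dividing 3054 by 24 gives quotient 127 and remainder 6.
(9 − 6) mod 24 = 3.

3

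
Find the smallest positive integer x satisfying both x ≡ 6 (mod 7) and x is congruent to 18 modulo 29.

Since 29·1 ≡ 1 (mod 7), take x = 18 + 29·((6−18)·1 mod 7) = 18 + 29·2 = 76.
Check: 76 mod 7 = 6, 76 mod 29 = 18.

76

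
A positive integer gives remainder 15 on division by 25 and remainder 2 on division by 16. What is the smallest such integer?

x ≡ 2 (mod 16) gives x ∈ {2, 18, 34, 50, 66, 82, 98, 114, …}.
The first of these with x mod 25 = 15 is 290.

290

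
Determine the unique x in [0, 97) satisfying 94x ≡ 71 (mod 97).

41

94⁻¹ ≡ 32 (mod 97) because 94·32 = 3008 = 31·97 + 1.
So x ≡ 32·71 = 2272 ≡ 41 (mod 97).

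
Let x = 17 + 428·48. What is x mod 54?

428·48 = 20544.
20544 − 380·54 = 24, so 20544 ≡ 24 (mod 54).
(17 + 24) mod 54 = 41.

41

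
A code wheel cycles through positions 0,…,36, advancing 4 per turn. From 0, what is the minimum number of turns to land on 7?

The inverse of 4 mod 37 is 28 (since 4·28 = 112 ≡ 1).
Multiplying both sides by 28: x ≡ 28·7 = 196 ≡ 11 (mod 37).

11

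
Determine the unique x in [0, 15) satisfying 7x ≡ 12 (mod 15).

6

The inverse of 7 mod 15 is 13 (since 7·13 = 91 ≡ 1).
So x ≡ 13·12 = 156 ≡ 6 (mod 15).
Check: 7·6 = 42 = 2·15 + 12.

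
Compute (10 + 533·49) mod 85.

32

533·49 = 26117.
26117 − 307·85 = 22, so 26117 ≡ 22 (mod 85).
(10 + 22) mod 85 = 32.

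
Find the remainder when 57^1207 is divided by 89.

50

Successive squares of 57 mod 89: 57^1≡57, 57^2≡45, 57^4≡67, 57^8≡39, 57^16≡8, 57^32≡64, 57^64≡2, 57^128≡4, 57^256≡16, 57^512≡78, 57^1024≡32.
1207 = 1 + 2 + 4 + 16 + 32 + 128 + 1024, so 57^1207 ≡ 57·45·67·8·64·4·32 ≡ 50 (mod 89).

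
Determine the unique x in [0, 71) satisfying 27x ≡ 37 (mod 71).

The inverse of 27 mod 71 is 50 (since 27·50 = 1350 ≡ 1).
Multiplying both sides by 50: x ≡ 50·37 = 1850 ≡ 4 (mod 71).

4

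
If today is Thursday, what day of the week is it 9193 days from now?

9193 = 1313·7 + 2, so 9193 mod 7 = 2.
Thursday + 2 days → Saturday.

Saturday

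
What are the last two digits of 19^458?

41

Successive squares of 19 mod 100: 19^1≡19, 19^2≡61, 19^4≡21, 19^8≡41, 19^16≡81, 19^32≡61, 19^64≡21, 19^128≡41, 19^256≡81.
Since 458 = 2 + 8 + 64 + 128 + 256 in binary, 19^458 ≡ 61·41·21·41·81 ≡ 41 (mod 100).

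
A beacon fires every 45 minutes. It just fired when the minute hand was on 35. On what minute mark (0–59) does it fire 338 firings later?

338·45 = 15210.
15210 mod 60 = 30 (since 253·60 = 15180).
(35 + 30) mod 60 = 5.

5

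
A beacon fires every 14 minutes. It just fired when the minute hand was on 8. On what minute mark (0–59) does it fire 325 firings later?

58

325·14 = 4550.
4550 − 75·60 = 50, so 4550 ≡ 50 (mod 60).
(8 + 50) mod 60 = 58.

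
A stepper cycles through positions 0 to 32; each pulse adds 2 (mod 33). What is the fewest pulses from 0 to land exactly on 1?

17

33 = 16·2 + 1
2 = 2·1 + 0
Back-substituting gives 2·17 ≡ 1 (mod 33).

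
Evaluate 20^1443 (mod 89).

72

By repeated squaring mod 89: 20^1≡20, 20^2≡44, 20^4≡67, 20^8≡39, 20^16≡8, 20^32≡64, 20^64≡2, 20^128≡4, 20^256≡16, 20^512≡78, 20^1024≡32.
Since 1443 = 1 + 2 + 32 + 128 + 256 + 1024 in binary, 20^1443 ≡ 20·44·64·4·16·32 ≡ 72 (mod 89).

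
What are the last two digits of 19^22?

Square-and-reduce mod 100: 19^1≡19, 19^2≡61, 19^4≡21, 19^8≡41, 19^16≡81.
Since 22 = 2 + 4 + 16 in binary, 19^22 ≡ 61·21·81 ≡ 61 (mod 100).

61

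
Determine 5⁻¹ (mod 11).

11 = 2·5 + 1
5 = 5·1 + 0
Back-substituting gives 5·9 ≡ 1 (mod 11).

9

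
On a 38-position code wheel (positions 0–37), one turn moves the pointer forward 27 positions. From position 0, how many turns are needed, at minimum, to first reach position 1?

38 = 1·27 + 11
27 = 2·11 + 5
11 = 2·5 + 1
5 = 5·1 + 0
Back-substituting gives 27·31 ≡ 1 (mod 38).

31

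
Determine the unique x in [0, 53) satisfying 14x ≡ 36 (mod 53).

14⁻¹ ≡ 19 (mod 53) because 14·19 = 266 = 5·53 + 1.
Multiplying both sides by 19: x ≡ 19·36 = 684 ≡ 48 (mod 53).
Check: 14·48 = 672 = 12·53 + 36.

48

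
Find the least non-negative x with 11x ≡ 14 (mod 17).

9

11⁻¹ ≡ 14 (mod 17) because 11·14 = 154 = 9·17 + 1.
Multiplying both sides by 14: x ≡ 14·14 = 196 ≡ 9 (mod 17).
Check: 11·9 = 99 = 5·17 + 14.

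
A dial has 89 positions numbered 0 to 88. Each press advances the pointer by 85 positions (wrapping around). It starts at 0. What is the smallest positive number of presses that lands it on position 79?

47

The inverse of 85 mod 89 is 22 (since 85·22 = 1870 ≡ 1).
Multiplying both sides by 22: x ≡ 22·79 = 1738 ≡ 47 (mod 89).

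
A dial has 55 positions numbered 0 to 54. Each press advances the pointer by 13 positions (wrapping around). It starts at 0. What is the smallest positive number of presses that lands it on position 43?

13⁻¹ ≡ 17 (mod 55) because 13·17 = 221 = 4·55 + 1.
So x ≡ 17·43 = 731 ≡ 16 (mod 55).

16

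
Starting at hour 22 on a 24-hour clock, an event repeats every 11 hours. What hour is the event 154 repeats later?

154·11 = 1694.
Dividing 1694 by 24 gives quotient 70 and remainder 14.
(22 + 14) mod 24 = 12.

12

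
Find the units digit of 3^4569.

The units digit of 3^n cycles with period 4: 3, 9, 7, 1, …
4569 leaves remainder 1 on division by 4, so 3^4569 ends in 3.

3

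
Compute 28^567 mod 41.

By repeated squaring mod 41: 28^1≡28, 28^2≡5, 28^4≡25, 28^8≡10, 28^16≡18, 28^32≡37, 28^64≡16, 28^128≡10, 28^256≡18, 28^512≡37.
Since 567 = 1 + 2 + 4 + 16 + 32 + 512 in binary, 28^567 ≡ 28·5·25·18·37·37 ≡ 15 (mod 41).

15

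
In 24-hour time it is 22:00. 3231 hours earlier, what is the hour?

7

3231 mod 24 = 15 (since 134·24 = 3216).
(22 − 15) mod 24 = 7.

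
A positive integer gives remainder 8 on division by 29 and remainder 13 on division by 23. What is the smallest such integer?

x ≡ 13 (mod 23) gives x ∈ {13, 36, 59, 82, 105, 128, 151, 174, …}.
The first of these with x mod 29 = 8 is 588.

588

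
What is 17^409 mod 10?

Powers of 7 mod 10 repeat with period 4: 7, 9, 3, 1.
409 leaves remainder 1 on division by 4, so 17^409 ends in 7.

7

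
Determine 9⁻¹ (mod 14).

14 = 1·9 + 5
9 = 1·5 + 4
5 = 1·4 + 1
4 = 4·1 + 0
Back-substituting gives 9·11 ≡ 1 (mod 14).

11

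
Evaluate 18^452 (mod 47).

37

Successive squares of 18 mod 47: 18^1≡18, 18^2≡42, 18^4≡25, 18^8≡14, 18^16≡8, 18^32≡17, 18^64≡7, 18^128≡2, 18^256≡4.
452 = 4 + 64 + 128 + 256, so 18^452 ≡ 25·7·2·4 ≡ 37 (mod 47).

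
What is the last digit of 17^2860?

Last digits of 7^n: 7, 9, 3, 1 (period 4).
2860 mod 4 = 0, so the last digit matches 7^4 = 1.

1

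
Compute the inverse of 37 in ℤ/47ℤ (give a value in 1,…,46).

47 = 1·37 + 10
37 = 3·10 + 7
10 = 1·7 + 3
7 = 2·3 + 1
3 = 3·1 + 0
Back-substituting gives 37·14 ≡ 1 (mod 47).

14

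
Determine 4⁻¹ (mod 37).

4·28 = 112 = 3·37 + 1, so 4⁻¹ ≡ 28 (mod 37).

28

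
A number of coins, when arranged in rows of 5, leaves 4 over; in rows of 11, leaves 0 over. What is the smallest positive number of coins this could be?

Since 11·1 ≡ 1 (mod 5), take x = 0 + 11·((4−0)·1 mod 5) = 0 + 11·4 = 44.
Check: 44 mod 5 = 4, 44 mod 11 = 0.

44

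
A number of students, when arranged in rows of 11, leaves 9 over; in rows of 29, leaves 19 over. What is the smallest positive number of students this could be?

251

x ≡ 9 (mod 11) gives x ∈ {9, 20, 31, 42, 53, 64, 75, 86, …}.
The first of these with x mod 29 = 19 is 251.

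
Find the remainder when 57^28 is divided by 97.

Square-and-reduce mod 97: 57^1≡57, 57^2≡48, 57^4≡73, 57^8≡91, 57^16≡36.
28 = 4 + 8 + 16, so 57^28 ≡ 73·91·36 ≡ 43 (mod 97).

43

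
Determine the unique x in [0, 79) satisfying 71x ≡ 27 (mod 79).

71⁻¹ ≡ 69 (mod 79) because 71·69 = 4899 = 62·79 + 1.
So x ≡ 69·27 = 1863 ≡ 46 (mod 79).
Check: 71·46 = 3266 = 41·79 + 27.

46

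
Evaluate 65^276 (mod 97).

Successive squares of 65 mod 97: 65^1≡65, 65^2≡54, 65^4≡6, 65^8≡36, 65^16≡35, 65^32≡61, 65^64≡35, 65^128≡61, 65^256≡35.
276 = 4 + 16 + 256, so 65^276 ≡ 6·35·35 ≡ 75 (mod 97).

75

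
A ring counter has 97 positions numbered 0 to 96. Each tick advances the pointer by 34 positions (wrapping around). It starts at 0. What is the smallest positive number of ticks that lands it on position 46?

34⁻¹ ≡ 20 (mod 97) because 34·20 = 680 = 7·97 + 1.
Multiplying both sides by 20: x ≡ 20·46 = 920 ≡ 47 (mod 97).

47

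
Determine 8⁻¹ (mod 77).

29

77 = 9·8 + 5
8 = 1·5 + 3
5 = 1·3 + 2
3 = 1·2 + 1
2 = 2·1 + 0
Back-substituting gives 8·29 ≡ 1 (mod 77).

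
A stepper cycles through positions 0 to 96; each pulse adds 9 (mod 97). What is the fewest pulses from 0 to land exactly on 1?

54

97 = 10·9 + 7
9 = 1·7 + 2
7 = 3·2 + 1
2 = 2·1 + 0
Back-substituting gives 9·54 ≡ 1 (mod 97).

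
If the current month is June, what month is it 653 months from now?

653 = 54·12 + 5, so 653 mod 12 = 5.
June + 5 months → November.

November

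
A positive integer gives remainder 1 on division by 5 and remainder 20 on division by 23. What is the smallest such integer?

66

x ≡ 1 (mod 5) gives x ∈ {1, 6, 11, 16, 21, 26, 31, 36, …}.
The first of these with x mod 23 = 20 is 66.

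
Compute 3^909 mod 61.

Square-and-reduce mod 61: 3^1≡3, 3^2≡9, 3^4≡20, 3^8≡34, 3^16≡58, 3^32≡9, 3^64≡20, 3^128≡34, 3^256≡58, 3^512≡9.
Since 909 = 1 + 4 + 8 + 128 + 256 + 512 in binary, 3^909 ≡ 3·20·34·34·58·9 ≡ 41 (mod 61).

41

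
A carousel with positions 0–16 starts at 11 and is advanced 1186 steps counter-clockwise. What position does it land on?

15

1186 = 69·17 + 13, so 1186 mod 17 = 13.
(11 − 13) mod 17 = 15.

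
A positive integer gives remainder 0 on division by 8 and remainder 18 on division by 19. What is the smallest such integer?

56

Since 19·3 ≡ 1 (mod 8), take x = 18 + 19·((0−18)·3 mod 8) = 18 + 19·2 = 56.
Check: 56 mod 8 = 0, 56 mod 19 = 18.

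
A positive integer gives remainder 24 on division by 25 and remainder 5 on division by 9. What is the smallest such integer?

149

x ≡ 5 (mod 9) gives x ∈ {5, 14, 23, 32, 41, 50, 59, 68, …}.
The first of these with x mod 25 = 24 is 149.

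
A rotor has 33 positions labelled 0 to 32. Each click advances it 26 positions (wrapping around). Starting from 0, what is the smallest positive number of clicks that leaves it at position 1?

26·14 = 364 = 11·33 + 1, so 26⁻¹ ≡ 14 (mod 33).

14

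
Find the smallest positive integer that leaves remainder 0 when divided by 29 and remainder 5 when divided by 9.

203

x ≡ 5 (mod 9) gives x ∈ {5, 14, 23, 32, 41, 50, 59, 68, …}.
The first of these with x mod 29 = 0 is 203.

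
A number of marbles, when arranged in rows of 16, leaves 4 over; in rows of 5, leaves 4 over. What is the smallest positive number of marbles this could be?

4

x ≡ 4 (mod 5) gives x ∈ {4}.
The first of these with x mod 16 = 4 is 4.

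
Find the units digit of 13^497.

Powers of 3 mod 10 repeat with period 4: 3, 9, 7, 1.
497 mod 4 = 1, so the last digit matches 3^1 = 3.

3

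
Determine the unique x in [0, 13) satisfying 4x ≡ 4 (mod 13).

The inverse of 4 mod 13 is 10 (since 4·10 = 40 ≡ 1).
Multiplying both sides by 10: x ≡ 10·4 = 40 ≡ 1 (mod 13).

1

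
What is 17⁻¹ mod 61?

17·18 = 306 = 5·61 + 1, so 17⁻¹ ≡ 18 (mod 61).

18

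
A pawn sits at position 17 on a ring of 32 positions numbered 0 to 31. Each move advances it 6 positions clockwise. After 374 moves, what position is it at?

21

374·6 = 2244.
2244 mod 32 = 4 (since 70·32 = 2240).
(17 + 4) mod 32 = 21.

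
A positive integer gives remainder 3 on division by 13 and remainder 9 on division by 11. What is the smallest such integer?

42

x ≡ 9 (mod 11) gives x ∈ {9, 20, 31, 42}.
The first of these with x mod 13 = 3 is 42.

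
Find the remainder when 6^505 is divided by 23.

4

Successive squares of 6 mod 23: 6^1≡6, 6^2≡13, 6^4≡8, 6^8≡18, 6^16≡2, 6^32≡4, 6^64≡16, 6^128≡3, 6^256≡9.
505 = 1 + 8 + 16 + 32 + 64 + 128 + 256, so 6^505 ≡ 6·18·2·4·16·3·9 ≡ 4 (mod 23).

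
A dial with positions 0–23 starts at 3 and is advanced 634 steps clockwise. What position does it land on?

634 = 26·24 + 10, so 634 mod 24 = 10.
(3 + 10) mod 24 = 13.

13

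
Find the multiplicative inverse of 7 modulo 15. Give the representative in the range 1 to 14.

15 = 2·7 + 1
7 = 7·1 + 0
Back-substituting gives 7·13 ≡ 1 (mod 15).

13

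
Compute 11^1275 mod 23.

21

By repeated squaring mod 23: 11^1≡11, 11^2≡6, 11^4≡13, 11^8≡8, 11^16≡18, 11^32≡2, 11^64≡4, 11^128≡16, 11^256≡3, 11^512≡9, 11^1024≡12.
1275 = 1 + 2 + 8 + 16 + 32 + 64 + 128 + 1024, so 11^1275 ≡ 11·6·8·18·2·4·16·12 ≡ 21 (mod 23).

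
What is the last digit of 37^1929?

The units digit of 37^n cycles with period 4: 7, 9, 3, 1, …
1929 leaves remainder 1 on division by 4, so 37^1929 ends in 7.

7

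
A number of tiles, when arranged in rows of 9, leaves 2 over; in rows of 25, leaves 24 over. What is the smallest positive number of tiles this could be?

Since 25·4 ≡ 1 (mod 9), take x = 24 + 25·((2−24)·4 mod 9) = 24 + 25·2 = 74.
Check: 74 mod 9 = 2, 74 mod 25 = 24.

74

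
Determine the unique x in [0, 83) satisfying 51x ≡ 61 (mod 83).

51⁻¹ ≡ 70 (mod 83) because 51·70 = 3570 = 43·83 + 1.
Multiplying both sides by 70: x ≡ 70·61 = 4270 ≡ 37 (mod 83).
Check: 51·37 = 1887 = 22·83 + 61.

37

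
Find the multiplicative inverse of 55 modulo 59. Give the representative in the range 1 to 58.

55·44 = 2420 = 41·59 + 1, so 55⁻¹ ≡ 44 (mod 59).

44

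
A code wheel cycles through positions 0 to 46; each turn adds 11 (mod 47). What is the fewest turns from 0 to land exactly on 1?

47 = 4·11 + 3
11 = 3·3 + 2
3 = 1·2 + 1
2 = 2·1 + 0
Back-substituting gives 11·30 ≡ 1 (mod 47).

30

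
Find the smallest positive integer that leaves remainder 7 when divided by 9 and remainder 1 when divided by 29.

88

Since 29·5 ≡ 1 (mod 9), take x = 1 + 29·((7−1)·5 mod 9) = 1 + 29·3 = 88.
Check: 88 mod 9 = 7, 88 mod 29 = 1.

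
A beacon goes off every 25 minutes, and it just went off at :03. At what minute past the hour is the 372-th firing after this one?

372·25 = 9300.
9300 − 155·60 = 0, so 9300 ≡ 0 (mod 60).
(3 + 0) mod 60 = 3.

3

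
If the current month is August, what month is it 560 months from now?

560 mod 12 = 8 (since 46·12 = 552).
August + 8 months → April.

April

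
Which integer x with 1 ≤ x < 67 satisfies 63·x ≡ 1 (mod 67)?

67 = 1·63 + 4
63 = 15·4 + 3
4 = 1·3 + 1
3 = 3·1 + 0
Back-substituting gives 63·50 ≡ 1 (mod 67).

50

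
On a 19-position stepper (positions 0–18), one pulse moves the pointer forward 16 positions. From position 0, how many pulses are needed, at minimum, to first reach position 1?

19 = 1·16 + 3
16 = 5·3 + 1
3 = 3·1 + 0
Back-substituting gives 16·6 ≡ 1 (mod 19).

6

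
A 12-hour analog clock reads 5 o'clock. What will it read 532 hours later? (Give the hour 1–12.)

9

532 mod 12 = 4 (since 44·12 = 528).
5 + 4 → 9 on a 12-hour dial.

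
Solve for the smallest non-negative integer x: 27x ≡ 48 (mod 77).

27⁻¹ ≡ 20 (mod 77) because 27·20 = 540 = 7·77 + 1.
Multiplying both sides by 20: x ≡ 20·48 = 960 ≡ 36 (mod 77).
Check: 27·36 = 972 = 12·77 + 48.

36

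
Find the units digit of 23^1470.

9

Powers of 3 mod 10 repeat with period 4: 3, 9, 7, 1.
1470 mod 4 = 2, so the last digit matches 3^2 = 9.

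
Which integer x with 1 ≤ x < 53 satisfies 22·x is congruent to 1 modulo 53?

41

53 = 2·22 + 9
22 = 2·9 + 4
9 = 2·4 + 1
4 = 4·1 + 0
Back-substituting gives 22·41 ≡ 1 (mod 53).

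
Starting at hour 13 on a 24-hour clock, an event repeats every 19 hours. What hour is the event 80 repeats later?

80·19 = 1520.
1520 mod 24 = 8 (since 63·24 = 1512).
(13 + 8) mod 24 = 21.

21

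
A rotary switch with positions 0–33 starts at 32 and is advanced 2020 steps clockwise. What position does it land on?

12

2020 mod 34 = 14 (since 59·34 = 2006).
(32 + 14) mod 34 = 12.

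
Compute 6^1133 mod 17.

Square-and-reduce mod 17: 6^1≡6, 6^2≡2, 6^4≡4, 6^8≡16, 6^16≡1, 6^32≡1, 6^64≡1, 6^128≡1, 6^256≡1, 6^512≡1, 6^1024≡1.
Since 1133 = 1 + 4 + 8 + 32 + 64 + 1024 in binary, 6^1133 ≡ 6·4·16·1·1·1 ≡ 10 (mod 17).

10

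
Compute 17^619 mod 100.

53

Successive squares of 17 mod 100: 17^1≡17, 17^2≡89, 17^4≡21, 17^8≡41, 17^16≡81, 17^32≡61, 17^64≡21, 17^128≡41, 17^256≡81, 17^512≡61.
Since 619 = 1 + 2 + 8 + 32 + 64 + 512 in binary, 17^619 ≡ 17·89·41·61·21·61 ≡ 53 (mod 100).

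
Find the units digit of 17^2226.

9

Powers of 7 mod 10 repeat with period 4: 7, 9, 3, 1.
2226 leaves remainder 2 on division by 4, so 17^2226 ends in 9.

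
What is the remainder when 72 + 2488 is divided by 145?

2488 mod 145 = 23 (since 17·145 = 2465).
(72 + 23) mod 145 = 95.

95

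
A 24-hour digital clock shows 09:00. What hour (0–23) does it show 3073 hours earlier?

8

3073 = 128·24 + 1, so 3073 mod 24 = 1.
(9 − 1) mod 24 = 8.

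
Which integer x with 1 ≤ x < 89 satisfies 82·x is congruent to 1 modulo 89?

89 = 1·82 + 7
82 = 11·7 + 5
7 = 1·5 + 2
5 = 2·2 + 1
2 = 2·1 + 0
Back-substituting gives 82·38 ≡ 1 (mod 89).

38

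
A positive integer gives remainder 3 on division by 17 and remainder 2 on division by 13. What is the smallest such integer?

x ≡ 2 (mod 13) gives x ∈ {2, 15, 28, 41, 54}.
The first of these with x mod 17 = 3 is 54.

54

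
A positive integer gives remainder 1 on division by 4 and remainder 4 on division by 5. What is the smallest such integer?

9

x ≡ 1 (mod 4) gives x ∈ {1, 5, 9}.
The first of these with x mod 5 = 4 is 9.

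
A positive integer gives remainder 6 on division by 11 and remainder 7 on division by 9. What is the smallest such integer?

61

x ≡ 7 (mod 9) gives x ∈ {7, 16, 25, 34, 43, 52, 61}.
The first of these with x mod 11 = 6 is 61.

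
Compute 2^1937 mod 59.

By repeated squaring mod 59: 2^1≡2, 2^2≡4, 2^4≡16, 2^8≡20, 2^16≡46, 2^32≡51, 2^64≡5, 2^128≡25, 2^256≡35, 2^512≡45, 2^1024≡19.
1937 = 1 + 16 + 128 + 256 + 512 + 1024, so 2^1937 ≡ 2·46·25·35·45·19 ≡ 47 (mod 59).

47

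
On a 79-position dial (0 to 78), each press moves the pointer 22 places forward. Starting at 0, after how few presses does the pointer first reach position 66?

22⁻¹ ≡ 18 (mod 79) because 22·18 = 396 = 5·79 + 1.
So x ≡ 18·66 = 1188 ≡ 3 (mod 79).

3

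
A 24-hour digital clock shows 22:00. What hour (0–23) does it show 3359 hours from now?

21

3359 − 139·24 = 23, so 3359 ≡ 23 (mod 24).
(22 + 23) mod 24 = 21.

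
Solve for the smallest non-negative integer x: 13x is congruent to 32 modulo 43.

19

The inverse of 13 mod 43 is 10 (since 13·10 = 130 ≡ 1).
Multiplying both sides by 10: x ≡ 10·32 = 320 ≡ 19 (mod 43).
Check: 13·19 = 247 = 5·43 + 32.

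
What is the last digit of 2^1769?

2

Last digits of 2^n: 2, 4, 8, 6 (period 4).
1769 mod 4 = 1, so the last digit matches 2^1 = 2.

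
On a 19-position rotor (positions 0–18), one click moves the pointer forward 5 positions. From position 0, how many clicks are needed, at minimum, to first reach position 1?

4

5·4 = 20 = 1·19 + 1, so 5⁻¹ ≡ 4 (mod 19).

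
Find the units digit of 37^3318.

Last digits of 7^n: 7, 9, 3, 1 (period 4).
3318 mod 4 = 2, so the last digit matches 7^2 = 9.

9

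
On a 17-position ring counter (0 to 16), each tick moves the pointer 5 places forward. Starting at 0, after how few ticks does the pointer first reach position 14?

5⁻¹ ≡ 7 (mod 17) because 5·7 = 35 = 2·17 + 1.
Multiplying both sides by 7: x ≡ 7·14 = 98 ≡ 13 (mod 17).

13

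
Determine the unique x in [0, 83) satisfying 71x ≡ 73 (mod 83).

71⁻¹ ≡ 76 (mod 83) because 71·76 = 5396 = 65·83 + 1.
Multiplying both sides by 76: x ≡ 76·73 = 5548 ≡ 70 (mod 83).
Check: 71·70 = 4970 = 59·83 + 73.

70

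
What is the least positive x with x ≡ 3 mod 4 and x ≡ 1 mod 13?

x ≡ 3 (mod 4) gives x ∈ {3, 7, 11, 15, 19, 23, 27}.
The first of these with x mod 13 = 1 is 27.

27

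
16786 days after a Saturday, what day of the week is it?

Saturday

16786 mod 7 = 0 (since 2398·7 = 16786).
Saturday + 0 days → Saturday.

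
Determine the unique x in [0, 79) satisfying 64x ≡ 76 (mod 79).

16

The inverse of 64 mod 79 is 21 (since 64·21 = 1344 ≡ 1).
Multiplying both sides by 21: x ≡ 21·76 = 1596 ≡ 16 (mod 79).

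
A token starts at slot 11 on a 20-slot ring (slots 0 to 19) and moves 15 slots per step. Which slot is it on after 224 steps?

224·15 = 3360.
Dividing 3360 by 20 gives quotient 168 and remainder 0.
(11 + 0) mod 20 = 11.

11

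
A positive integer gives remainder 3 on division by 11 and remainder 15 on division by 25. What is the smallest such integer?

x ≡ 3 (mod 11) gives x ∈ {3, 14, 25, 36, 47, 58, 69, 80, …}.
The first of these with x mod 25 = 15 is 190.

190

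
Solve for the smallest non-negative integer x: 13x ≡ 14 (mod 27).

13⁻¹ ≡ 25 (mod 27) because 13·25 = 325 = 12·27 + 1.
So x ≡ 25·14 = 350 ≡ 26 (mod 27).
Check: 13·26 = 338 = 12·27 + 14.

26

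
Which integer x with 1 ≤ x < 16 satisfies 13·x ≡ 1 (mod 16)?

5

13·5 = 65 = 4·16 + 1, so 13⁻¹ ≡ 5 (mod 16).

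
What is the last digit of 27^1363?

3

Powers of 7 mod 10 repeat with period 4: 7, 9, 3, 1.
1363 mod 4 = 3, so the last digit matches 7^3 = 3.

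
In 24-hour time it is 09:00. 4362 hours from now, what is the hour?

4362 mod 24 = 18 (since 181·24 = 4344).
(9 + 18) mod 24 = 3.

3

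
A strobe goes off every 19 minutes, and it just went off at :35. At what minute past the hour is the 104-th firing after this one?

104·19 = 1976.
1976 mod 60 = 56 (since 32·60 = 1920).
(35 + 56) mod 60 = 31.

31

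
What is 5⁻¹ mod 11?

11 = 2·5 + 1
5 = 5·1 + 0
Back-substituting gives 5·9 ≡ 1 (mod 11).

9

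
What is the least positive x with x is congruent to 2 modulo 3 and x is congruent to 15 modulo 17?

Since 17·2 ≡ 1 (mod 3), take x = 15 + 17·((2−15)·2 mod 3) = 15 + 17·1 = 32.
Check: 32 mod 3 = 2, 32 mod 17 = 15.

32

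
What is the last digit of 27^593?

The units digit of 27^n cycles with period 4: 7, 9, 3, 1, …
593 mod 4 = 1, so the last digit matches 7^1 = 7.

7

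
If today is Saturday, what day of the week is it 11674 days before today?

Monday

11674 mod 7 = 5 (since 1667·7 = 11669).
Saturday − 5 days → Monday.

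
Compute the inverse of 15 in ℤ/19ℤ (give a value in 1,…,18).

15·14 = 210 = 11·19 + 1, so 15⁻¹ ≡ 14 (mod 19).

14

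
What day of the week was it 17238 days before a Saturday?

Tuesday

17238 − 2462·7 = 4, so 17238 ≡ 4 (mod 7).
Saturday − 4 days → Tuesday.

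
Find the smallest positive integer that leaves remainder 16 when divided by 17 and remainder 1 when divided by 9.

Since 9·2 ≡ 1 (mod 17), take x = 1 + 9·((16−1)·2 mod 17) = 1 + 9·13 = 118.
Check: 118 mod 17 = 16, 118 mod 9 = 1.

118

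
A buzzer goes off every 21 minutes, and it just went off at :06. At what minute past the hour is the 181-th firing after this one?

181·21 = 3801.
3801 = 63·60 + 21, so 3801 mod 60 = 21.
(6 + 21) mod 60 = 27.

27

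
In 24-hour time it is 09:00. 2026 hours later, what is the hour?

19

2026 = 84·24 + 10, so 2026 mod 24 = 10.
(9 + 10) mod 24 = 19.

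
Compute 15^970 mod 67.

24

By repeated squaring mod 67: 15^1≡15, 15^2≡24, 15^4≡40, 15^8≡59, 15^16≡64, 15^32≡9, 15^64≡14, 15^128≡62, 15^256≡25, 15^512≡22.
970 = 2 + 8 + 64 + 128 + 256 + 512, so 15^970 ≡ 24·59·14·62·25·22 ≡ 24 (mod 67).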